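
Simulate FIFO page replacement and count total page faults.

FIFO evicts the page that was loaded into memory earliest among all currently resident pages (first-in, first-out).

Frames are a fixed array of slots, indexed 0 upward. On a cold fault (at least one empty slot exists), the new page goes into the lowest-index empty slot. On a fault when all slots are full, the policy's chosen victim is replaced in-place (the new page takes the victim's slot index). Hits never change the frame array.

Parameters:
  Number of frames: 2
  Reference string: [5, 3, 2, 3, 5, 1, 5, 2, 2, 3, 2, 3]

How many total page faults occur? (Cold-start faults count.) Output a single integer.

Answer: 7

Derivation:
Step 0: ref 5 → FAULT, frames=[5,-]
Step 1: ref 3 → FAULT, frames=[5,3]
Step 2: ref 2 → FAULT (evict 5), frames=[2,3]
Step 3: ref 3 → HIT, frames=[2,3]
Step 4: ref 5 → FAULT (evict 3), frames=[2,5]
Step 5: ref 1 → FAULT (evict 2), frames=[1,5]
Step 6: ref 5 → HIT, frames=[1,5]
Step 7: ref 2 → FAULT (evict 5), frames=[1,2]
Step 8: ref 2 → HIT, frames=[1,2]
Step 9: ref 3 → FAULT (evict 1), frames=[3,2]
Step 10: ref 2 → HIT, frames=[3,2]
Step 11: ref 3 → HIT, frames=[3,2]
Total faults: 7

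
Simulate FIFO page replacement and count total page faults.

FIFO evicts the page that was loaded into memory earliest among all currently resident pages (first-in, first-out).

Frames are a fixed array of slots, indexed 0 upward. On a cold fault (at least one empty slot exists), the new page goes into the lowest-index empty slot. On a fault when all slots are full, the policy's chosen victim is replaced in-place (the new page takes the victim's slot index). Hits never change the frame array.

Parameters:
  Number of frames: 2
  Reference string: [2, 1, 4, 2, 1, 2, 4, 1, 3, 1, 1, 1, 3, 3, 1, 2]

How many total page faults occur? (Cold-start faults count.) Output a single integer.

Answer: 9

Derivation:
Step 0: ref 2 → FAULT, frames=[2,-]
Step 1: ref 1 → FAULT, frames=[2,1]
Step 2: ref 4 → FAULT (evict 2), frames=[4,1]
Step 3: ref 2 → FAULT (evict 1), frames=[4,2]
Step 4: ref 1 → FAULT (evict 4), frames=[1,2]
Step 5: ref 2 → HIT, frames=[1,2]
Step 6: ref 4 → FAULT (evict 2), frames=[1,4]
Step 7: ref 1 → HIT, frames=[1,4]
Step 8: ref 3 → FAULT (evict 1), frames=[3,4]
Step 9: ref 1 → FAULT (evict 4), frames=[3,1]
Step 10: ref 1 → HIT, frames=[3,1]
Step 11: ref 1 → HIT, frames=[3,1]
Step 12: ref 3 → HIT, frames=[3,1]
Step 13: ref 3 → HIT, frames=[3,1]
Step 14: ref 1 → HIT, frames=[3,1]
Step 15: ref 2 → FAULT (evict 3), frames=[2,1]
Total faults: 9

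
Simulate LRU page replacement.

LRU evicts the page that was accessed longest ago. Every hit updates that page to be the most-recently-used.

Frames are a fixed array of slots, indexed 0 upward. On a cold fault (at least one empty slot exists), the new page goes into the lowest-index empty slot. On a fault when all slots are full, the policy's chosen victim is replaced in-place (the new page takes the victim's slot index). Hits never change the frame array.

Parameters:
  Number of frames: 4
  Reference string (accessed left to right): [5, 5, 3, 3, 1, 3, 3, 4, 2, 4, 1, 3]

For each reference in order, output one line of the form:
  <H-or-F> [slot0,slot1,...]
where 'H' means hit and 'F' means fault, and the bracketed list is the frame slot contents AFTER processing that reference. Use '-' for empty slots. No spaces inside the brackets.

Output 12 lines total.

F [5,-,-,-]
H [5,-,-,-]
F [5,3,-,-]
H [5,3,-,-]
F [5,3,1,-]
H [5,3,1,-]
H [5,3,1,-]
F [5,3,1,4]
F [2,3,1,4]
H [2,3,1,4]
H [2,3,1,4]
H [2,3,1,4]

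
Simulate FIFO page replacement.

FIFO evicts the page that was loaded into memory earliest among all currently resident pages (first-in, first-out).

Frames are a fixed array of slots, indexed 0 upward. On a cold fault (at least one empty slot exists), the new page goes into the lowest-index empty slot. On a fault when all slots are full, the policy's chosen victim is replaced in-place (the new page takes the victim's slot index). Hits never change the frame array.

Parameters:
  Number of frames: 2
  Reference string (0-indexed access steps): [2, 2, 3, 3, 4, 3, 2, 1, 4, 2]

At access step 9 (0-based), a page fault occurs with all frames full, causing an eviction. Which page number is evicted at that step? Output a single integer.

Step 0: ref 2 -> FAULT, frames=[2,-]
Step 1: ref 2 -> HIT, frames=[2,-]
Step 2: ref 3 -> FAULT, frames=[2,3]
Step 3: ref 3 -> HIT, frames=[2,3]
Step 4: ref 4 -> FAULT, evict 2, frames=[4,3]
Step 5: ref 3 -> HIT, frames=[4,3]
Step 6: ref 2 -> FAULT, evict 3, frames=[4,2]
Step 7: ref 1 -> FAULT, evict 4, frames=[1,2]
Step 8: ref 4 -> FAULT, evict 2, frames=[1,4]
Step 9: ref 2 -> FAULT, evict 1, frames=[2,4]
At step 9: evicted page 1

Answer: 1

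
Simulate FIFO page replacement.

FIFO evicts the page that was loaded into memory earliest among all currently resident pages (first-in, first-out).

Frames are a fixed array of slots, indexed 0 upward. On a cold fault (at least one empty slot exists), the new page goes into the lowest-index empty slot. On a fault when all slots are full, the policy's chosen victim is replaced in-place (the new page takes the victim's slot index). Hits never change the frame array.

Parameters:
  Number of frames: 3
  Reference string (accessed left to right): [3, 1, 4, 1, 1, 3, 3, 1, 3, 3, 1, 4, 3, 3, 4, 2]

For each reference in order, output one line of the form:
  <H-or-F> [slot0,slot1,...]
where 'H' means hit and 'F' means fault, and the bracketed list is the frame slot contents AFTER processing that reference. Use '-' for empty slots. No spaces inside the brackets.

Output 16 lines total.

F [3,-,-]
F [3,1,-]
F [3,1,4]
H [3,1,4]
H [3,1,4]
H [3,1,4]
H [3,1,4]
H [3,1,4]
H [3,1,4]
H [3,1,4]
H [3,1,4]
H [3,1,4]
H [3,1,4]
H [3,1,4]
H [3,1,4]
F [2,1,4]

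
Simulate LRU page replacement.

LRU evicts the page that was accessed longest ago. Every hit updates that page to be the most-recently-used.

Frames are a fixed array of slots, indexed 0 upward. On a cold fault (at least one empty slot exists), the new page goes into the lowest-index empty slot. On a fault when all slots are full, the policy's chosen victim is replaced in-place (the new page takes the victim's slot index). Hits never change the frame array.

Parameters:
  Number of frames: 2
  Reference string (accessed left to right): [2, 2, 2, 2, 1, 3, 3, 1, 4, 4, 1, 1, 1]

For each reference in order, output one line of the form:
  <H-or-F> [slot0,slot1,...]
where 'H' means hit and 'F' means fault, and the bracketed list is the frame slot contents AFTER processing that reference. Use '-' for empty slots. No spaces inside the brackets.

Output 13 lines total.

F [2,-]
H [2,-]
H [2,-]
H [2,-]
F [2,1]
F [3,1]
H [3,1]
H [3,1]
F [4,1]
H [4,1]
H [4,1]
H [4,1]
H [4,1]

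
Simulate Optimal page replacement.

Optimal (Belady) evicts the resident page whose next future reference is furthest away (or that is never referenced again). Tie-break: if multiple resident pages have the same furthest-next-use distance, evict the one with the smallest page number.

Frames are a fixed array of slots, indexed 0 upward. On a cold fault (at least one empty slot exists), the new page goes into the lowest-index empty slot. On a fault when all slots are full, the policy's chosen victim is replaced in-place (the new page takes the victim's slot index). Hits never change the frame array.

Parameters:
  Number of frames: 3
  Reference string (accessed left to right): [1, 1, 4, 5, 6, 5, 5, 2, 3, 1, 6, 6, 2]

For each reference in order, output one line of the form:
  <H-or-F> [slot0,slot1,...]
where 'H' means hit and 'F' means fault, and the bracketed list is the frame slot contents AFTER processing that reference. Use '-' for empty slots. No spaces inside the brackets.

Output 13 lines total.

F [1,-,-]
H [1,-,-]
F [1,4,-]
F [1,4,5]
F [1,6,5]
H [1,6,5]
H [1,6,5]
F [1,6,2]
F [1,6,3]
H [1,6,3]
H [1,6,3]
H [1,6,3]
F [2,6,3]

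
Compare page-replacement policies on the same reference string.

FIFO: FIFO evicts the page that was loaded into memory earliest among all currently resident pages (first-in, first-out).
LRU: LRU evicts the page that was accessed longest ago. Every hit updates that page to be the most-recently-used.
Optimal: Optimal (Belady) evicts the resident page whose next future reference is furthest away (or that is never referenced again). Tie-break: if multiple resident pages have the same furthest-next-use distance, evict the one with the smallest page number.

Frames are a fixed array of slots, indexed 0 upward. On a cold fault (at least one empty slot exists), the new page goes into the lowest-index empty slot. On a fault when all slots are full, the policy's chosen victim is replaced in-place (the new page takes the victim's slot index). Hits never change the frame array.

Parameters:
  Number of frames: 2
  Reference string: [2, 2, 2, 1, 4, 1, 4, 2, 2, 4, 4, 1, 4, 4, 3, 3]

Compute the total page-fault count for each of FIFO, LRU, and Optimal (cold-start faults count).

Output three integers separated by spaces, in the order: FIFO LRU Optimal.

Answer: 7 6 6

Derivation:
--- FIFO ---
  step 0: ref 2 -> FAULT, frames=[2,-] (faults so far: 1)
  step 1: ref 2 -> HIT, frames=[2,-] (faults so far: 1)
  step 2: ref 2 -> HIT, frames=[2,-] (faults so far: 1)
  step 3: ref 1 -> FAULT, frames=[2,1] (faults so far: 2)
  step 4: ref 4 -> FAULT, evict 2, frames=[4,1] (faults so far: 3)
  step 5: ref 1 -> HIT, frames=[4,1] (faults so far: 3)
  step 6: ref 4 -> HIT, frames=[4,1] (faults so far: 3)
  step 7: ref 2 -> FAULT, evict 1, frames=[4,2] (faults so far: 4)
  step 8: ref 2 -> HIT, frames=[4,2] (faults so far: 4)
  step 9: ref 4 -> HIT, frames=[4,2] (faults so far: 4)
  step 10: ref 4 -> HIT, frames=[4,2] (faults so far: 4)
  step 11: ref 1 -> FAULT, evict 4, frames=[1,2] (faults so far: 5)
  step 12: ref 4 -> FAULT, evict 2, frames=[1,4] (faults so far: 6)
  step 13: ref 4 -> HIT, frames=[1,4] (faults so far: 6)
  step 14: ref 3 -> FAULT, evict 1, frames=[3,4] (faults so far: 7)
  step 15: ref 3 -> HIT, frames=[3,4] (faults so far: 7)
  FIFO total faults: 7
--- LRU ---
  step 0: ref 2 -> FAULT, frames=[2,-] (faults so far: 1)
  step 1: ref 2 -> HIT, frames=[2,-] (faults so far: 1)
  step 2: ref 2 -> HIT, frames=[2,-] (faults so far: 1)
  step 3: ref 1 -> FAULT, frames=[2,1] (faults so far: 2)
  step 4: ref 4 -> FAULT, evict 2, frames=[4,1] (faults so far: 3)
  step 5: ref 1 -> HIT, frames=[4,1] (faults so far: 3)
  step 6: ref 4 -> HIT, frames=[4,1] (faults so far: 3)
  step 7: ref 2 -> FAULT, evict 1, frames=[4,2] (faults so far: 4)
  step 8: ref 2 -> HIT, frames=[4,2] (faults so far: 4)
  step 9: ref 4 -> HIT, frames=[4,2] (faults so far: 4)
  step 10: ref 4 -> HIT, frames=[4,2] (faults so far: 4)
  step 11: ref 1 -> FAULT, evict 2, frames=[4,1] (faults so far: 5)
  step 12: ref 4 -> HIT, frames=[4,1] (faults so far: 5)
  step 13: ref 4 -> HIT, frames=[4,1] (faults so far: 5)
  step 14: ref 3 -> FAULT, evict 1, frames=[4,3] (faults so far: 6)
  step 15: ref 3 -> HIT, frames=[4,3] (faults so far: 6)
  LRU total faults: 6
--- Optimal ---
  step 0: ref 2 -> FAULT, frames=[2,-] (faults so far: 1)
  step 1: ref 2 -> HIT, frames=[2,-] (faults so far: 1)
  step 2: ref 2 -> HIT, frames=[2,-] (faults so far: 1)
  step 3: ref 1 -> FAULT, frames=[2,1] (faults so far: 2)
  step 4: ref 4 -> FAULT, evict 2, frames=[4,1] (faults so far: 3)
  step 5: ref 1 -> HIT, frames=[4,1] (faults so far: 3)
  step 6: ref 4 -> HIT, frames=[4,1] (faults so far: 3)
  step 7: ref 2 -> FAULT, evict 1, frames=[4,2] (faults so far: 4)
  step 8: ref 2 -> HIT, frames=[4,2] (faults so far: 4)
  step 9: ref 4 -> HIT, frames=[4,2] (faults so far: 4)
  step 10: ref 4 -> HIT, frames=[4,2] (faults so far: 4)
  step 11: ref 1 -> FAULT, evict 2, frames=[4,1] (faults so far: 5)
  step 12: ref 4 -> HIT, frames=[4,1] (faults so far: 5)
  step 13: ref 4 -> HIT, frames=[4,1] (faults so far: 5)
  step 14: ref 3 -> FAULT, evict 1, frames=[4,3] (faults so far: 6)
  step 15: ref 3 -> HIT, frames=[4,3] (faults so far: 6)
  Optimal total faults: 6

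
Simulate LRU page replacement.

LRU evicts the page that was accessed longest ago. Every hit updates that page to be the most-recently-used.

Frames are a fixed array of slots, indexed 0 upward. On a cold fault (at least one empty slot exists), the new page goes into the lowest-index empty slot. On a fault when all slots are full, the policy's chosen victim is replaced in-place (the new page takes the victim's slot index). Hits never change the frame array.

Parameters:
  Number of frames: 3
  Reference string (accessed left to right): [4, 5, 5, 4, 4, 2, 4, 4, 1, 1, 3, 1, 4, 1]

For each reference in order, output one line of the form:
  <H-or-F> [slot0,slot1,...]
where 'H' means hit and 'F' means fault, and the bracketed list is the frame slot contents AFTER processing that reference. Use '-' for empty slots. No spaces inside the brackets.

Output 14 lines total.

F [4,-,-]
F [4,5,-]
H [4,5,-]
H [4,5,-]
H [4,5,-]
F [4,5,2]
H [4,5,2]
H [4,5,2]
F [4,1,2]
H [4,1,2]
F [4,1,3]
H [4,1,3]
H [4,1,3]
H [4,1,3]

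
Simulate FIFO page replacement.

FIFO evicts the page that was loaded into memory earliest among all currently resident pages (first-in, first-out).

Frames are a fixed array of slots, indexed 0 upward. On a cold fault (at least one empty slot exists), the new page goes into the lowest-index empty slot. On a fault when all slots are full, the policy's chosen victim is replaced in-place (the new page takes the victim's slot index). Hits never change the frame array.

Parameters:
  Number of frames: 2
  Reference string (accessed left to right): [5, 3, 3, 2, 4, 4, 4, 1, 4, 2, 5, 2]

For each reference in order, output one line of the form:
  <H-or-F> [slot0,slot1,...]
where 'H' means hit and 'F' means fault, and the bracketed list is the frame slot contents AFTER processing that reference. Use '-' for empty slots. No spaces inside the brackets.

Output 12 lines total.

F [5,-]
F [5,3]
H [5,3]
F [2,3]
F [2,4]
H [2,4]
H [2,4]
F [1,4]
H [1,4]
F [1,2]
F [5,2]
H [5,2]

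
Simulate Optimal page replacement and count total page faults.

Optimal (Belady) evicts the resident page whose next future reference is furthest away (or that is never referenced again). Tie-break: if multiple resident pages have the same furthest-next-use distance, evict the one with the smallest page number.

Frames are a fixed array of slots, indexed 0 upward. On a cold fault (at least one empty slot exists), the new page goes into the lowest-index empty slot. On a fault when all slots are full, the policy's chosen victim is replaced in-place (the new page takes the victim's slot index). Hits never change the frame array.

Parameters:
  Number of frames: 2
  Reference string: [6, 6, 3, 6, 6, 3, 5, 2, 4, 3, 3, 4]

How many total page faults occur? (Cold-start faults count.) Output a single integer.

Step 0: ref 6 → FAULT, frames=[6,-]
Step 1: ref 6 → HIT, frames=[6,-]
Step 2: ref 3 → FAULT, frames=[6,3]
Step 3: ref 6 → HIT, frames=[6,3]
Step 4: ref 6 → HIT, frames=[6,3]
Step 5: ref 3 → HIT, frames=[6,3]
Step 6: ref 5 → FAULT (evict 6), frames=[5,3]
Step 7: ref 2 → FAULT (evict 5), frames=[2,3]
Step 8: ref 4 → FAULT (evict 2), frames=[4,3]
Step 9: ref 3 → HIT, frames=[4,3]
Step 10: ref 3 → HIT, frames=[4,3]
Step 11: ref 4 → HIT, frames=[4,3]
Total faults: 5

Answer: 5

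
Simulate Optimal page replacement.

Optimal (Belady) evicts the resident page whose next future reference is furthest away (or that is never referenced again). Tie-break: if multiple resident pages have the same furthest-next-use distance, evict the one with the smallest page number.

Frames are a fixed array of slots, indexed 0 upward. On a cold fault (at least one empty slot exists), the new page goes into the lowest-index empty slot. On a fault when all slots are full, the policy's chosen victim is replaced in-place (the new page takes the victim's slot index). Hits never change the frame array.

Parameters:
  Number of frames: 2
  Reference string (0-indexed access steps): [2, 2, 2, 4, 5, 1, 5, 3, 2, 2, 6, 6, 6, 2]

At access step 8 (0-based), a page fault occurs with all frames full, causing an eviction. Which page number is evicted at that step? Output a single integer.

Step 0: ref 2 -> FAULT, frames=[2,-]
Step 1: ref 2 -> HIT, frames=[2,-]
Step 2: ref 2 -> HIT, frames=[2,-]
Step 3: ref 4 -> FAULT, frames=[2,4]
Step 4: ref 5 -> FAULT, evict 4, frames=[2,5]
Step 5: ref 1 -> FAULT, evict 2, frames=[1,5]
Step 6: ref 5 -> HIT, frames=[1,5]
Step 7: ref 3 -> FAULT, evict 1, frames=[3,5]
Step 8: ref 2 -> FAULT, evict 3, frames=[2,5]
At step 8: evicted page 3

Answer: 3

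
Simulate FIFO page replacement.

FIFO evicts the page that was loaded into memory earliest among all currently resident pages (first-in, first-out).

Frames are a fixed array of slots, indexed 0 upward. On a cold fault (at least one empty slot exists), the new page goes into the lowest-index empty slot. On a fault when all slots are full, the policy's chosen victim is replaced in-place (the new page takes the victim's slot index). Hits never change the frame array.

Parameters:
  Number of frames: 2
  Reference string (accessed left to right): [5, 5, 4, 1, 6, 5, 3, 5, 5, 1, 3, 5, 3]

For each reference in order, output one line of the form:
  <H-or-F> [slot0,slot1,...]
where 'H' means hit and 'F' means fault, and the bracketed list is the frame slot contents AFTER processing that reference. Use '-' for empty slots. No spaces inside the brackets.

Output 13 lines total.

F [5,-]
H [5,-]
F [5,4]
F [1,4]
F [1,6]
F [5,6]
F [5,3]
H [5,3]
H [5,3]
F [1,3]
H [1,3]
F [1,5]
F [3,5]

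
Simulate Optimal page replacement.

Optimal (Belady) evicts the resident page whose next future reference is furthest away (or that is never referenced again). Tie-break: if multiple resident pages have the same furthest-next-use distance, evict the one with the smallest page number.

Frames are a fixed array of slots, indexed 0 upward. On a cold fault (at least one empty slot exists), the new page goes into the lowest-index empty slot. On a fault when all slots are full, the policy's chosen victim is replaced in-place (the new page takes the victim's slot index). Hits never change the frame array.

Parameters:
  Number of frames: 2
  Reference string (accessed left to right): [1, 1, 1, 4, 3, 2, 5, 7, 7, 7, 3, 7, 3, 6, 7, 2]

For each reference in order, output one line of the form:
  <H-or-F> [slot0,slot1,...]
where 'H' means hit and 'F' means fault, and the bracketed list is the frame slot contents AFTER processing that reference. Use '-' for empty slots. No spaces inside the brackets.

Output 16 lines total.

F [1,-]
H [1,-]
H [1,-]
F [1,4]
F [3,4]
F [3,2]
F [3,5]
F [3,7]
H [3,7]
H [3,7]
H [3,7]
H [3,7]
H [3,7]
F [6,7]
H [6,7]
F [2,7]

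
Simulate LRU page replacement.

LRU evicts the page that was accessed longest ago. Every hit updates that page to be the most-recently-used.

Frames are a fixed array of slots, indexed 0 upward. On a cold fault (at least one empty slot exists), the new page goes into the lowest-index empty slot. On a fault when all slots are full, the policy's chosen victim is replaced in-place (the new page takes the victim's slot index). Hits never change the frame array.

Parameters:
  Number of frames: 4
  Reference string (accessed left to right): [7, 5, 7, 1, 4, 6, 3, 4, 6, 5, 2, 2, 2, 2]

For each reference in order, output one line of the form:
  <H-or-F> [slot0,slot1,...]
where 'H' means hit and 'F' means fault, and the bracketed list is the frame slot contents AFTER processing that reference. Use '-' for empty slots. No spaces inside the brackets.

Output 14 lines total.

F [7,-,-,-]
F [7,5,-,-]
H [7,5,-,-]
F [7,5,1,-]
F [7,5,1,4]
F [7,6,1,4]
F [3,6,1,4]
H [3,6,1,4]
H [3,6,1,4]
F [3,6,5,4]
F [2,6,5,4]
H [2,6,5,4]
H [2,6,5,4]
H [2,6,5,4]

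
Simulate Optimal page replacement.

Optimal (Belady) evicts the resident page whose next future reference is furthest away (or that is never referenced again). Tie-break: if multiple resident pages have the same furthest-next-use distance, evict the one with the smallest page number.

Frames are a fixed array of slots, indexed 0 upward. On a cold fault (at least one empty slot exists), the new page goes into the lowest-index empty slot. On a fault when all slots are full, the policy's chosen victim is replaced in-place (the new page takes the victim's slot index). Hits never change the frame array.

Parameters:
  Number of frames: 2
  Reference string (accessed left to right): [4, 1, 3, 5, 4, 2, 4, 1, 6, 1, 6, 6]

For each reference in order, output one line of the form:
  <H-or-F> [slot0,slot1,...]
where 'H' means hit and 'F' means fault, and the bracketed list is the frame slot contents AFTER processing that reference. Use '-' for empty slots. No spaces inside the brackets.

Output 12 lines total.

F [4,-]
F [4,1]
F [4,3]
F [4,5]
H [4,5]
F [4,2]
H [4,2]
F [4,1]
F [6,1]
H [6,1]
H [6,1]
H [6,1]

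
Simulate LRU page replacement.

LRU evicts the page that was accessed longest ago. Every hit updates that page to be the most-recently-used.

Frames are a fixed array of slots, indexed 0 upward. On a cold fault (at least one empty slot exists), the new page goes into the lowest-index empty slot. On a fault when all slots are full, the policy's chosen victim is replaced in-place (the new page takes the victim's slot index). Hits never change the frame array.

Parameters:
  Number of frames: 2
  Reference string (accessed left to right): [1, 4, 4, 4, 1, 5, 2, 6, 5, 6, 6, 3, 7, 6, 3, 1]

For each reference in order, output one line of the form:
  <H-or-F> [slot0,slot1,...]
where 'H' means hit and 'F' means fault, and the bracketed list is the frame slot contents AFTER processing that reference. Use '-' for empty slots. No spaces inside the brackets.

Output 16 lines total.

F [1,-]
F [1,4]
H [1,4]
H [1,4]
H [1,4]
F [1,5]
F [2,5]
F [2,6]
F [5,6]
H [5,6]
H [5,6]
F [3,6]
F [3,7]
F [6,7]
F [6,3]
F [1,3]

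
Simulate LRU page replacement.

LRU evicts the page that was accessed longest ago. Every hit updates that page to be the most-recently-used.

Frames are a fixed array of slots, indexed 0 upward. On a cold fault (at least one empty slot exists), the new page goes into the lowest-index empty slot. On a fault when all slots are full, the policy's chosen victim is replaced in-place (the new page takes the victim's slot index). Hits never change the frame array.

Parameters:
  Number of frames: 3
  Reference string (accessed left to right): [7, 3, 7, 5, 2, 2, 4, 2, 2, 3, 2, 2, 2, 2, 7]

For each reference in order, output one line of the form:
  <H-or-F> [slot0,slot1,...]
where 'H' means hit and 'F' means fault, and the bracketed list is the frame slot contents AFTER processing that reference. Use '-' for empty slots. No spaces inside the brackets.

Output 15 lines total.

F [7,-,-]
F [7,3,-]
H [7,3,-]
F [7,3,5]
F [7,2,5]
H [7,2,5]
F [4,2,5]
H [4,2,5]
H [4,2,5]
F [4,2,3]
H [4,2,3]
H [4,2,3]
H [4,2,3]
H [4,2,3]
F [7,2,3]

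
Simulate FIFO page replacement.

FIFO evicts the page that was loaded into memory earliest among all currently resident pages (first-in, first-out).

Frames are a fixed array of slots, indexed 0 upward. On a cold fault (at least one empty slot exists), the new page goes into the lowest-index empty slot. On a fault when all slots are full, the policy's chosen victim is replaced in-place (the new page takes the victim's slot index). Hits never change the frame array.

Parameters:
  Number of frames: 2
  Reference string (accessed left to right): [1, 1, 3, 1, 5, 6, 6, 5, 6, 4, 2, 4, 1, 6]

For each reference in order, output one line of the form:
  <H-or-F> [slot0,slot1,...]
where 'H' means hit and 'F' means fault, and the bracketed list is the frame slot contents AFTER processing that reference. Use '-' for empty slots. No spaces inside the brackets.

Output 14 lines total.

F [1,-]
H [1,-]
F [1,3]
H [1,3]
F [5,3]
F [5,6]
H [5,6]
H [5,6]
H [5,6]
F [4,6]
F [4,2]
H [4,2]
F [1,2]
F [1,6]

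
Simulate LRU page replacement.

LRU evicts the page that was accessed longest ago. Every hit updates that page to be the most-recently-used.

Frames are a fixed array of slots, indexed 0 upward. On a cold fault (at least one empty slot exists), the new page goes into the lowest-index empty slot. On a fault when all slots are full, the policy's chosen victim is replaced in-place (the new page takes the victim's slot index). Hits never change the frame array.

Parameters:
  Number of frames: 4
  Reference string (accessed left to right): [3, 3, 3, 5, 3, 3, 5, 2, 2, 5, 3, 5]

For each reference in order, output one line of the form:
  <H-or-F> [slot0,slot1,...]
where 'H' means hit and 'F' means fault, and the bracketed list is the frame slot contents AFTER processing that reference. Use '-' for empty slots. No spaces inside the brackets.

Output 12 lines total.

F [3,-,-,-]
H [3,-,-,-]
H [3,-,-,-]
F [3,5,-,-]
H [3,5,-,-]
H [3,5,-,-]
H [3,5,-,-]
F [3,5,2,-]
H [3,5,2,-]
H [3,5,2,-]
H [3,5,2,-]
H [3,5,2,-]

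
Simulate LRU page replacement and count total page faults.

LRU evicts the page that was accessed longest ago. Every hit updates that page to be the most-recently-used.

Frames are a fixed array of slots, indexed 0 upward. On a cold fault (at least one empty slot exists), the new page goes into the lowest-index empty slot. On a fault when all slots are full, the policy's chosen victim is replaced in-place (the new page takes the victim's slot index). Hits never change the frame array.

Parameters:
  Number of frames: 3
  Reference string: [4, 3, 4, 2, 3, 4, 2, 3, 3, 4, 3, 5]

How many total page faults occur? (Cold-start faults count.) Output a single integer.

Step 0: ref 4 → FAULT, frames=[4,-,-]
Step 1: ref 3 → FAULT, frames=[4,3,-]
Step 2: ref 4 → HIT, frames=[4,3,-]
Step 3: ref 2 → FAULT, frames=[4,3,2]
Step 4: ref 3 → HIT, frames=[4,3,2]
Step 5: ref 4 → HIT, frames=[4,3,2]
Step 6: ref 2 → HIT, frames=[4,3,2]
Step 7: ref 3 → HIT, frames=[4,3,2]
Step 8: ref 3 → HIT, frames=[4,3,2]
Step 9: ref 4 → HIT, frames=[4,3,2]
Step 10: ref 3 → HIT, frames=[4,3,2]
Step 11: ref 5 → FAULT (evict 2), frames=[4,3,5]
Total faults: 4

Answer: 4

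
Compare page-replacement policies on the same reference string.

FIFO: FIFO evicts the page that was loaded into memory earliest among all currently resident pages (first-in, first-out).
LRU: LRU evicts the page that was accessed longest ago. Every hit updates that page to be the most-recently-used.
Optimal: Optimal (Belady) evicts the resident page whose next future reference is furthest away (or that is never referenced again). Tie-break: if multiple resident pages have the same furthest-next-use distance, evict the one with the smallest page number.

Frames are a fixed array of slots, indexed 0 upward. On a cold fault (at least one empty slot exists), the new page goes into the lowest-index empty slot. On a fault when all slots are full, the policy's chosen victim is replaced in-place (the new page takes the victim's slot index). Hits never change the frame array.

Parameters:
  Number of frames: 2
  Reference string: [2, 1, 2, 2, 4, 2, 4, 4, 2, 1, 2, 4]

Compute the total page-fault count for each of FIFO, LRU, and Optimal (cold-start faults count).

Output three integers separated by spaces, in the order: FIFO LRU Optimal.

--- FIFO ---
  step 0: ref 2 -> FAULT, frames=[2,-] (faults so far: 1)
  step 1: ref 1 -> FAULT, frames=[2,1] (faults so far: 2)
  step 2: ref 2 -> HIT, frames=[2,1] (faults so far: 2)
  step 3: ref 2 -> HIT, frames=[2,1] (faults so far: 2)
  step 4: ref 4 -> FAULT, evict 2, frames=[4,1] (faults so far: 3)
  step 5: ref 2 -> FAULT, evict 1, frames=[4,2] (faults so far: 4)
  step 6: ref 4 -> HIT, frames=[4,2] (faults so far: 4)
  step 7: ref 4 -> HIT, frames=[4,2] (faults so far: 4)
  step 8: ref 2 -> HIT, frames=[4,2] (faults so far: 4)
  step 9: ref 1 -> FAULT, evict 4, frames=[1,2] (faults so far: 5)
  step 10: ref 2 -> HIT, frames=[1,2] (faults so far: 5)
  step 11: ref 4 -> FAULT, evict 2, frames=[1,4] (faults so far: 6)
  FIFO total faults: 6
--- LRU ---
  step 0: ref 2 -> FAULT, frames=[2,-] (faults so far: 1)
  step 1: ref 1 -> FAULT, frames=[2,1] (faults so far: 2)
  step 2: ref 2 -> HIT, frames=[2,1] (faults so far: 2)
  step 3: ref 2 -> HIT, frames=[2,1] (faults so far: 2)
  step 4: ref 4 -> FAULT, evict 1, frames=[2,4] (faults so far: 3)
  step 5: ref 2 -> HIT, frames=[2,4] (faults so far: 3)
  step 6: ref 4 -> HIT, frames=[2,4] (faults so far: 3)
  step 7: ref 4 -> HIT, frames=[2,4] (faults so far: 3)
  step 8: ref 2 -> HIT, frames=[2,4] (faults so far: 3)
  step 9: ref 1 -> FAULT, evict 4, frames=[2,1] (faults so far: 4)
  step 10: ref 2 -> HIT, frames=[2,1] (faults so far: 4)
  step 11: ref 4 -> FAULT, evict 1, frames=[2,4] (faults so far: 5)
  LRU total faults: 5
--- Optimal ---
  step 0: ref 2 -> FAULT, frames=[2,-] (faults so far: 1)
  step 1: ref 1 -> FAULT, frames=[2,1] (faults so far: 2)
  step 2: ref 2 -> HIT, frames=[2,1] (faults so far: 2)
  step 3: ref 2 -> HIT, frames=[2,1] (faults so far: 2)
  step 4: ref 4 -> FAULT, evict 1, frames=[2,4] (faults so far: 3)
  step 5: ref 2 -> HIT, frames=[2,4] (faults so far: 3)
  step 6: ref 4 -> HIT, frames=[2,4] (faults so far: 3)
  step 7: ref 4 -> HIT, frames=[2,4] (faults so far: 3)
  step 8: ref 2 -> HIT, frames=[2,4] (faults so far: 3)
  step 9: ref 1 -> FAULT, evict 4, frames=[2,1] (faults so far: 4)
  step 10: ref 2 -> HIT, frames=[2,1] (faults so far: 4)
  step 11: ref 4 -> FAULT, evict 1, frames=[2,4] (faults so far: 5)
  Optimal total faults: 5

Answer: 6 5 5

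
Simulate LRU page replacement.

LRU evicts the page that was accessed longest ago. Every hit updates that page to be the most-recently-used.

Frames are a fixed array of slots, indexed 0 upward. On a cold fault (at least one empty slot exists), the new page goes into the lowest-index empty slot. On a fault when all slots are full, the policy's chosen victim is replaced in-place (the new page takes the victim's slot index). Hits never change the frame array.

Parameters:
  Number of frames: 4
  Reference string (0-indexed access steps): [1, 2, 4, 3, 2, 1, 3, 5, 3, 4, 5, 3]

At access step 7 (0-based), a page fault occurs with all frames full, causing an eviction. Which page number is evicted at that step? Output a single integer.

Answer: 4

Derivation:
Step 0: ref 1 -> FAULT, frames=[1,-,-,-]
Step 1: ref 2 -> FAULT, frames=[1,2,-,-]
Step 2: ref 4 -> FAULT, frames=[1,2,4,-]
Step 3: ref 3 -> FAULT, frames=[1,2,4,3]
Step 4: ref 2 -> HIT, frames=[1,2,4,3]
Step 5: ref 1 -> HIT, frames=[1,2,4,3]
Step 6: ref 3 -> HIT, frames=[1,2,4,3]
Step 7: ref 5 -> FAULT, evict 4, frames=[1,2,5,3]
At step 7: evicted page 4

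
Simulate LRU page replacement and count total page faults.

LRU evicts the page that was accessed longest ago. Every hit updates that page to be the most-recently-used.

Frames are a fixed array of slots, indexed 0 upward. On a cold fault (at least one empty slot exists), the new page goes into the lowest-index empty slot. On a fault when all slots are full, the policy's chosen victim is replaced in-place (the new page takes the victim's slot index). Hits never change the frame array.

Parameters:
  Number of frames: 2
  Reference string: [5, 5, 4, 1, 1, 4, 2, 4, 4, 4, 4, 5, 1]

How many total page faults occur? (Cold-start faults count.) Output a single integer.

Answer: 6

Derivation:
Step 0: ref 5 → FAULT, frames=[5,-]
Step 1: ref 5 → HIT, frames=[5,-]
Step 2: ref 4 → FAULT, frames=[5,4]
Step 3: ref 1 → FAULT (evict 5), frames=[1,4]
Step 4: ref 1 → HIT, frames=[1,4]
Step 5: ref 4 → HIT, frames=[1,4]
Step 6: ref 2 → FAULT (evict 1), frames=[2,4]
Step 7: ref 4 → HIT, frames=[2,4]
Step 8: ref 4 → HIT, frames=[2,4]
Step 9: ref 4 → HIT, frames=[2,4]
Step 10: ref 4 → HIT, frames=[2,4]
Step 11: ref 5 → FAULT (evict 2), frames=[5,4]
Step 12: ref 1 → FAULT (evict 4), frames=[5,1]
Total faults: 6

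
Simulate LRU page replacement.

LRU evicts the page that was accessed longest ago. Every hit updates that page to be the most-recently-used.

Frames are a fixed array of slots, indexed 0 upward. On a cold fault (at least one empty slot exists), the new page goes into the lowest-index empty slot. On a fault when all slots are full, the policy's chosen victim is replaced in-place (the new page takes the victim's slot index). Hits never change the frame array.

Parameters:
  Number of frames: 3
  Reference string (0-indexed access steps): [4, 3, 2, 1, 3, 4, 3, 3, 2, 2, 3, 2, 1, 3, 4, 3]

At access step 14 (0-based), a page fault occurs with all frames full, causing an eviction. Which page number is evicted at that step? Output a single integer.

Step 0: ref 4 -> FAULT, frames=[4,-,-]
Step 1: ref 3 -> FAULT, frames=[4,3,-]
Step 2: ref 2 -> FAULT, frames=[4,3,2]
Step 3: ref 1 -> FAULT, evict 4, frames=[1,3,2]
Step 4: ref 3 -> HIT, frames=[1,3,2]
Step 5: ref 4 -> FAULT, evict 2, frames=[1,3,4]
Step 6: ref 3 -> HIT, frames=[1,3,4]
Step 7: ref 3 -> HIT, frames=[1,3,4]
Step 8: ref 2 -> FAULT, evict 1, frames=[2,3,4]
Step 9: ref 2 -> HIT, frames=[2,3,4]
Step 10: ref 3 -> HIT, frames=[2,3,4]
Step 11: ref 2 -> HIT, frames=[2,3,4]
Step 12: ref 1 -> FAULT, evict 4, frames=[2,3,1]
Step 13: ref 3 -> HIT, frames=[2,3,1]
Step 14: ref 4 -> FAULT, evict 2, frames=[4,3,1]
At step 14: evicted page 2

Answer: 2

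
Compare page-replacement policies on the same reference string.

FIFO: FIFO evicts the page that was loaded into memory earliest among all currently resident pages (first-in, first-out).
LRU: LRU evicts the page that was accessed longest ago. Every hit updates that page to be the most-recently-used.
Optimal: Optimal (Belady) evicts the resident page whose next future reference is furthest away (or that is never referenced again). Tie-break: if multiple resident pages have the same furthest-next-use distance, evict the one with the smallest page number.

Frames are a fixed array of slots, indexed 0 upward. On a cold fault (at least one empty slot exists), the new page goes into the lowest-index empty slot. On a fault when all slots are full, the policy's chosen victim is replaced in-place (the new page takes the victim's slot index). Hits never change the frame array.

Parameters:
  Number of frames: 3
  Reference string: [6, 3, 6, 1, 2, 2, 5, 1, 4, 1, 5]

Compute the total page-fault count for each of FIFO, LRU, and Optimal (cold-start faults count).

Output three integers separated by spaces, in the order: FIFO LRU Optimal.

Answer: 7 6 6

Derivation:
--- FIFO ---
  step 0: ref 6 -> FAULT, frames=[6,-,-] (faults so far: 1)
  step 1: ref 3 -> FAULT, frames=[6,3,-] (faults so far: 2)
  step 2: ref 6 -> HIT, frames=[6,3,-] (faults so far: 2)
  step 3: ref 1 -> FAULT, frames=[6,3,1] (faults so far: 3)
  step 4: ref 2 -> FAULT, evict 6, frames=[2,3,1] (faults so far: 4)
  step 5: ref 2 -> HIT, frames=[2,3,1] (faults so far: 4)
  step 6: ref 5 -> FAULT, evict 3, frames=[2,5,1] (faults so far: 5)
  step 7: ref 1 -> HIT, frames=[2,5,1] (faults so far: 5)
  step 8: ref 4 -> FAULT, evict 1, frames=[2,5,4] (faults so far: 6)
  step 9: ref 1 -> FAULT, evict 2, frames=[1,5,4] (faults so far: 7)
  step 10: ref 5 -> HIT, frames=[1,5,4] (faults so far: 7)
  FIFO total faults: 7
--- LRU ---
  step 0: ref 6 -> FAULT, frames=[6,-,-] (faults so far: 1)
  step 1: ref 3 -> FAULT, frames=[6,3,-] (faults so far: 2)
  step 2: ref 6 -> HIT, frames=[6,3,-] (faults so far: 2)
  step 3: ref 1 -> FAULT, frames=[6,3,1] (faults so far: 3)
  step 4: ref 2 -> FAULT, evict 3, frames=[6,2,1] (faults so far: 4)
  step 5: ref 2 -> HIT, frames=[6,2,1] (faults so far: 4)
  step 6: ref 5 -> FAULT, evict 6, frames=[5,2,1] (faults so far: 5)
  step 7: ref 1 -> HIT, frames=[5,2,1] (faults so far: 5)
  step 8: ref 4 -> FAULT, evict 2, frames=[5,4,1] (faults so far: 6)
  step 9: ref 1 -> HIT, frames=[5,4,1] (faults so far: 6)
  step 10: ref 5 -> HIT, frames=[5,4,1] (faults so far: 6)
  LRU total faults: 6
--- Optimal ---
  step 0: ref 6 -> FAULT, frames=[6,-,-] (faults so far: 1)
  step 1: ref 3 -> FAULT, frames=[6,3,-] (faults so far: 2)
  step 2: ref 6 -> HIT, frames=[6,3,-] (faults so far: 2)
  step 3: ref 1 -> FAULT, frames=[6,3,1] (faults so far: 3)
  step 4: ref 2 -> FAULT, evict 3, frames=[6,2,1] (faults so far: 4)
  step 5: ref 2 -> HIT, frames=[6,2,1] (faults so far: 4)
  step 6: ref 5 -> FAULT, evict 2, frames=[6,5,1] (faults so far: 5)
  step 7: ref 1 -> HIT, frames=[6,5,1] (faults so far: 5)
  step 8: ref 4 -> FAULT, evict 6, frames=[4,5,1] (faults so far: 6)
  step 9: ref 1 -> HIT, frames=[4,5,1] (faults so far: 6)
  step 10: ref 5 -> HIT, frames=[4,5,1] (faults so far: 6)
  Optimal total faults: 6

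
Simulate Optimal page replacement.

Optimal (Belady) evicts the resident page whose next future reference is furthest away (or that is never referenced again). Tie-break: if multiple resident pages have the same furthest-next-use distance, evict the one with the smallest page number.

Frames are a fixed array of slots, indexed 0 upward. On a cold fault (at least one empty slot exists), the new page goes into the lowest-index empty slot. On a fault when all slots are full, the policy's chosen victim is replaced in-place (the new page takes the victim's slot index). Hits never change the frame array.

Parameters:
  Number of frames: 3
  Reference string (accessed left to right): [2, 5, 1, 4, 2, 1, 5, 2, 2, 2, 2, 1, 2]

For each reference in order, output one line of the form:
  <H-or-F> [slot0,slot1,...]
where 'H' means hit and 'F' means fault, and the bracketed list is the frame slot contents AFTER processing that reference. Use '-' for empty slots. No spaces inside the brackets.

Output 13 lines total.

F [2,-,-]
F [2,5,-]
F [2,5,1]
F [2,4,1]
H [2,4,1]
H [2,4,1]
F [2,5,1]
H [2,5,1]
H [2,5,1]
H [2,5,1]
H [2,5,1]
H [2,5,1]
H [2,5,1]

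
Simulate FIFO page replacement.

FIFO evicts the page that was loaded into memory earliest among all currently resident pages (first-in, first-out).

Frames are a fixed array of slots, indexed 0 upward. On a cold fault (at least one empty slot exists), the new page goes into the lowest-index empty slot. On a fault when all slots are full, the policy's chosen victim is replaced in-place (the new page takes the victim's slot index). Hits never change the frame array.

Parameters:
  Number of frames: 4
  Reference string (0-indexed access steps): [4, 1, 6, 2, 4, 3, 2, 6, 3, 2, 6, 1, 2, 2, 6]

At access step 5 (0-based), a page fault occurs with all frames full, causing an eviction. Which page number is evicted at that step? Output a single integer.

Answer: 4

Derivation:
Step 0: ref 4 -> FAULT, frames=[4,-,-,-]
Step 1: ref 1 -> FAULT, frames=[4,1,-,-]
Step 2: ref 6 -> FAULT, frames=[4,1,6,-]
Step 3: ref 2 -> FAULT, frames=[4,1,6,2]
Step 4: ref 4 -> HIT, frames=[4,1,6,2]
Step 5: ref 3 -> FAULT, evict 4, frames=[3,1,6,2]
At step 5: evicted page 4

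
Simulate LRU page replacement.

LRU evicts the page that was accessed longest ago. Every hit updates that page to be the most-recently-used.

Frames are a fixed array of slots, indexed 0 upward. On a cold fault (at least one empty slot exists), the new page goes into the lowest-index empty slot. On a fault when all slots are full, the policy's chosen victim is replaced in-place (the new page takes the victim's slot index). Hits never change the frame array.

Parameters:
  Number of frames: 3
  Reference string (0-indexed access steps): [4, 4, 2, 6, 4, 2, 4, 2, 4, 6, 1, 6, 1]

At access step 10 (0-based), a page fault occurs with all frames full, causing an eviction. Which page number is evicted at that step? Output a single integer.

Step 0: ref 4 -> FAULT, frames=[4,-,-]
Step 1: ref 4 -> HIT, frames=[4,-,-]
Step 2: ref 2 -> FAULT, frames=[4,2,-]
Step 3: ref 6 -> FAULT, frames=[4,2,6]
Step 4: ref 4 -> HIT, frames=[4,2,6]
Step 5: ref 2 -> HIT, frames=[4,2,6]
Step 6: ref 4 -> HIT, frames=[4,2,6]
Step 7: ref 2 -> HIT, frames=[4,2,6]
Step 8: ref 4 -> HIT, frames=[4,2,6]
Step 9: ref 6 -> HIT, frames=[4,2,6]
Step 10: ref 1 -> FAULT, evict 2, frames=[4,1,6]
At step 10: evicted page 2

Answer: 2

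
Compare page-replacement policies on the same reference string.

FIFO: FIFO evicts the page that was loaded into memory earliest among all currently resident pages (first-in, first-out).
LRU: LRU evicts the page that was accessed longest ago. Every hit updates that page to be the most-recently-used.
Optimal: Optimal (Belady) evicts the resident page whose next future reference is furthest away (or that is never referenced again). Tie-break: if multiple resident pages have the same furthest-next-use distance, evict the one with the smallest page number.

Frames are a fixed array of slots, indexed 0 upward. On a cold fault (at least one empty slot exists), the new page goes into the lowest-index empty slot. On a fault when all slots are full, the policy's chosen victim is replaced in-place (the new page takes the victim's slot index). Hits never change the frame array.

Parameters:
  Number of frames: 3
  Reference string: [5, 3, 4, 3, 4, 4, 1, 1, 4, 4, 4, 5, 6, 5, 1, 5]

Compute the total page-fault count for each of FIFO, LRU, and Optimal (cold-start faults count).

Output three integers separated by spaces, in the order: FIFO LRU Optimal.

--- FIFO ---
  step 0: ref 5 -> FAULT, frames=[5,-,-] (faults so far: 1)
  step 1: ref 3 -> FAULT, frames=[5,3,-] (faults so far: 2)
  step 2: ref 4 -> FAULT, frames=[5,3,4] (faults so far: 3)
  step 3: ref 3 -> HIT, frames=[5,3,4] (faults so far: 3)
  step 4: ref 4 -> HIT, frames=[5,3,4] (faults so far: 3)
  step 5: ref 4 -> HIT, frames=[5,3,4] (faults so far: 3)
  step 6: ref 1 -> FAULT, evict 5, frames=[1,3,4] (faults so far: 4)
  step 7: ref 1 -> HIT, frames=[1,3,4] (faults so far: 4)
  step 8: ref 4 -> HIT, frames=[1,3,4] (faults so far: 4)
  step 9: ref 4 -> HIT, frames=[1,3,4] (faults so far: 4)
  step 10: ref 4 -> HIT, frames=[1,3,4] (faults so far: 4)
  step 11: ref 5 -> FAULT, evict 3, frames=[1,5,4] (faults so far: 5)
  step 12: ref 6 -> FAULT, evict 4, frames=[1,5,6] (faults so far: 6)
  step 13: ref 5 -> HIT, frames=[1,5,6] (faults so far: 6)
  step 14: ref 1 -> HIT, frames=[1,5,6] (faults so far: 6)
  step 15: ref 5 -> HIT, frames=[1,5,6] (faults so far: 6)
  FIFO total faults: 6
--- LRU ---
  step 0: ref 5 -> FAULT, frames=[5,-,-] (faults so far: 1)
  step 1: ref 3 -> FAULT, frames=[5,3,-] (faults so far: 2)
  step 2: ref 4 -> FAULT, frames=[5,3,4] (faults so far: 3)
  step 3: ref 3 -> HIT, frames=[5,3,4] (faults so far: 3)
  step 4: ref 4 -> HIT, frames=[5,3,4] (faults so far: 3)
  step 5: ref 4 -> HIT, frames=[5,3,4] (faults so far: 3)
  step 6: ref 1 -> FAULT, evict 5, frames=[1,3,4] (faults so far: 4)
  step 7: ref 1 -> HIT, frames=[1,3,4] (faults so far: 4)
  step 8: ref 4 -> HIT, frames=[1,3,4] (faults so far: 4)
  step 9: ref 4 -> HIT, frames=[1,3,4] (faults so far: 4)
  step 10: ref 4 -> HIT, frames=[1,3,4] (faults so far: 4)
  step 11: ref 5 -> FAULT, evict 3, frames=[1,5,4] (faults so far: 5)
  step 12: ref 6 -> FAULT, evict 1, frames=[6,5,4] (faults so far: 6)
  step 13: ref 5 -> HIT, frames=[6,5,4] (faults so far: 6)
  step 14: ref 1 -> FAULT, evict 4, frames=[6,5,1] (faults so far: 7)
  step 15: ref 5 -> HIT, frames=[6,5,1] (faults so far: 7)
  LRU total faults: 7
--- Optimal ---
  step 0: ref 5 -> FAULT, frames=[5,-,-] (faults so far: 1)
  step 1: ref 3 -> FAULT, frames=[5,3,-] (faults so far: 2)
  step 2: ref 4 -> FAULT, frames=[5,3,4] (faults so far: 3)
  step 3: ref 3 -> HIT, frames=[5,3,4] (faults so far: 3)
  step 4: ref 4 -> HIT, frames=[5,3,4] (faults so far: 3)
  step 5: ref 4 -> HIT, frames=[5,3,4] (faults so far: 3)
  step 6: ref 1 -> FAULT, evict 3, frames=[5,1,4] (faults so far: 4)
  step 7: ref 1 -> HIT, frames=[5,1,4] (faults so far: 4)
  step 8: ref 4 -> HIT, frames=[5,1,4] (faults so far: 4)
  step 9: ref 4 -> HIT, frames=[5,1,4] (faults so far: 4)
  step 10: ref 4 -> HIT, frames=[5,1,4] (faults so far: 4)
  step 11: ref 5 -> HIT, frames=[5,1,4] (faults so far: 4)
  step 12: ref 6 -> FAULT, evict 4, frames=[5,1,6] (faults so far: 5)
  step 13: ref 5 -> HIT, frames=[5,1,6] (faults so far: 5)
  step 14: ref 1 -> HIT, frames=[5,1,6] (faults so far: 5)
  step 15: ref 5 -> HIT, frames=[5,1,6] (faults so far: 5)
  Optimal total faults: 5

Answer: 6 7 5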